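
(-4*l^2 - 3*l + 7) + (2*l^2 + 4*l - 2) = -2*l^2 + l + 5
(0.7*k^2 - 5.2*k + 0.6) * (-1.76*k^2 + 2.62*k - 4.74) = -1.232*k^4 + 10.986*k^3 - 17.998*k^2 + 26.22*k - 2.844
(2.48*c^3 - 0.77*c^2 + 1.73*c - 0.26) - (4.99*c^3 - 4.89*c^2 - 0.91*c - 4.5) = -2.51*c^3 + 4.12*c^2 + 2.64*c + 4.24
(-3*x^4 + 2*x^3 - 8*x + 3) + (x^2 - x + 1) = -3*x^4 + 2*x^3 + x^2 - 9*x + 4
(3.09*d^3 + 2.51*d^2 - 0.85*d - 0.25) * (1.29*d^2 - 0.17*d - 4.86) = 3.9861*d^5 + 2.7126*d^4 - 16.5406*d^3 - 12.3766*d^2 + 4.1735*d + 1.215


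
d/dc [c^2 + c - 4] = 2*c + 1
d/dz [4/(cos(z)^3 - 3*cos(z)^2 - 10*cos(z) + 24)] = 4*(3*cos(z)^2 - 6*cos(z) - 10)*sin(z)/(cos(z)^3 - 3*cos(z)^2 - 10*cos(z) + 24)^2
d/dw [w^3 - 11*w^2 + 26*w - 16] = 3*w^2 - 22*w + 26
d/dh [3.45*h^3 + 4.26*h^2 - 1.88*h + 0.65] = 10.35*h^2 + 8.52*h - 1.88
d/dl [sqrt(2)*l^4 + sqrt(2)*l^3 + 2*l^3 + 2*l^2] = l*(4*sqrt(2)*l^2 + 3*sqrt(2)*l + 6*l + 4)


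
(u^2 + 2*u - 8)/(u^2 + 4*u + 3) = (u^2 + 2*u - 8)/(u^2 + 4*u + 3)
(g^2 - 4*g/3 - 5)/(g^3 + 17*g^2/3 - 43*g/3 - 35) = 1/(g + 7)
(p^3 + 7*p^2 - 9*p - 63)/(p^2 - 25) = (p^3 + 7*p^2 - 9*p - 63)/(p^2 - 25)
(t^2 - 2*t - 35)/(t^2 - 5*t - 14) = (t + 5)/(t + 2)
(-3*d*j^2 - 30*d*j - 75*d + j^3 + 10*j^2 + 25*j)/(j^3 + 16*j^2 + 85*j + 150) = (-3*d + j)/(j + 6)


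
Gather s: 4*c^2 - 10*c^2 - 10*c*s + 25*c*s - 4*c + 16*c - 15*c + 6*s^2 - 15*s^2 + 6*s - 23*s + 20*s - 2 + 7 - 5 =-6*c^2 - 3*c - 9*s^2 + s*(15*c + 3)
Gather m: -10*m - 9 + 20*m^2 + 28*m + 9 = 20*m^2 + 18*m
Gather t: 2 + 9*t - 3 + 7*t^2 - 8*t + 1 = 7*t^2 + t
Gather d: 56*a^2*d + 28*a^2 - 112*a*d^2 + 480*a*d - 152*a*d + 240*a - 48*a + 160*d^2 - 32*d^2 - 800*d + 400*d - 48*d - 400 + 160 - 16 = 28*a^2 + 192*a + d^2*(128 - 112*a) + d*(56*a^2 + 328*a - 448) - 256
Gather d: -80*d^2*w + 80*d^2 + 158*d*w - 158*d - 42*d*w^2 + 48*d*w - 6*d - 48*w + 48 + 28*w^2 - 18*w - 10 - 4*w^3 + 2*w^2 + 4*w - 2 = d^2*(80 - 80*w) + d*(-42*w^2 + 206*w - 164) - 4*w^3 + 30*w^2 - 62*w + 36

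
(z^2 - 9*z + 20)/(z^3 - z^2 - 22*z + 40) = (z - 5)/(z^2 + 3*z - 10)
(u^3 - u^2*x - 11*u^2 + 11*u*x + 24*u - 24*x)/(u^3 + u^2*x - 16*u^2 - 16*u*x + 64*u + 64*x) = (u^2 - u*x - 3*u + 3*x)/(u^2 + u*x - 8*u - 8*x)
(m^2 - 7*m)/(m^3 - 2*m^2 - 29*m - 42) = m/(m^2 + 5*m + 6)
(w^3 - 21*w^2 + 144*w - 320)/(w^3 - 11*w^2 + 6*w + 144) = (w^2 - 13*w + 40)/(w^2 - 3*w - 18)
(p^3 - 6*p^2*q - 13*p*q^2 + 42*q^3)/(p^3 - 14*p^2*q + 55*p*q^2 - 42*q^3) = (p^2 + p*q - 6*q^2)/(p^2 - 7*p*q + 6*q^2)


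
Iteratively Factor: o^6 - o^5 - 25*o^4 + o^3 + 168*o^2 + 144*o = (o + 1)*(o^5 - 2*o^4 - 23*o^3 + 24*o^2 + 144*o) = (o + 1)*(o + 3)*(o^4 - 5*o^3 - 8*o^2 + 48*o) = (o - 4)*(o + 1)*(o + 3)*(o^3 - o^2 - 12*o) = (o - 4)^2*(o + 1)*(o + 3)*(o^2 + 3*o) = (o - 4)^2*(o + 1)*(o + 3)^2*(o)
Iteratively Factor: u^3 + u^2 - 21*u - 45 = (u - 5)*(u^2 + 6*u + 9) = (u - 5)*(u + 3)*(u + 3)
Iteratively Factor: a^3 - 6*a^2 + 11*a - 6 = (a - 1)*(a^2 - 5*a + 6) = (a - 2)*(a - 1)*(a - 3)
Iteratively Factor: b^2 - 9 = (b - 3)*(b + 3)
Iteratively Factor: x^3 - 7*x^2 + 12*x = (x - 3)*(x^2 - 4*x) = (x - 4)*(x - 3)*(x)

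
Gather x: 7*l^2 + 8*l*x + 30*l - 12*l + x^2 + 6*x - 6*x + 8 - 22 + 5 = 7*l^2 + 8*l*x + 18*l + x^2 - 9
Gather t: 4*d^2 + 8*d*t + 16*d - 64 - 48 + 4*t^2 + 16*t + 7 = 4*d^2 + 16*d + 4*t^2 + t*(8*d + 16) - 105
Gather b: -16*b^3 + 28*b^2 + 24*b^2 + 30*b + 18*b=-16*b^3 + 52*b^2 + 48*b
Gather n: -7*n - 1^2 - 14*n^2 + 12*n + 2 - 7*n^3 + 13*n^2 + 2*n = -7*n^3 - n^2 + 7*n + 1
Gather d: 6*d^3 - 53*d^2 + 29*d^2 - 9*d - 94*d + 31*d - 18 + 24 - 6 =6*d^3 - 24*d^2 - 72*d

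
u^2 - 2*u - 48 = (u - 8)*(u + 6)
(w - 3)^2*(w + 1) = w^3 - 5*w^2 + 3*w + 9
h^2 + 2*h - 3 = (h - 1)*(h + 3)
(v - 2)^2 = v^2 - 4*v + 4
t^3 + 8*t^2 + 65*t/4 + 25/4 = (t + 1/2)*(t + 5/2)*(t + 5)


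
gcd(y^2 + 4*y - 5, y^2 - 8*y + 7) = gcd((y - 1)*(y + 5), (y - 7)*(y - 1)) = y - 1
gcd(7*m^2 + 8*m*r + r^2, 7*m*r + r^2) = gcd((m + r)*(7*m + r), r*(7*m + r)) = 7*m + r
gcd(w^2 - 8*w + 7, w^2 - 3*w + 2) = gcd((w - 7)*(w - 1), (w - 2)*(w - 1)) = w - 1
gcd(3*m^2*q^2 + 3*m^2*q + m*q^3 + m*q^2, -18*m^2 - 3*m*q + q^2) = 3*m + q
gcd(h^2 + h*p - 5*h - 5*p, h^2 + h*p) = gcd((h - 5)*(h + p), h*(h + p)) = h + p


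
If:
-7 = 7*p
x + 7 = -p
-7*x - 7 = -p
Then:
No Solution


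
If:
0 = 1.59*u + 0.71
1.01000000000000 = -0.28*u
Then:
No Solution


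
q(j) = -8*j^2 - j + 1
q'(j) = -16*j - 1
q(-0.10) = 1.02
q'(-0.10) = 0.60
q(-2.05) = -30.57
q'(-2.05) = 31.80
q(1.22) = -12.13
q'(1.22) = -20.52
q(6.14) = -306.74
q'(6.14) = -99.24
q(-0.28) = 0.65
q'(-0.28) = 3.48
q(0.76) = -4.38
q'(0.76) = -13.16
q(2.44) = -49.07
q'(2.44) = -40.04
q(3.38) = -93.78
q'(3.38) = -55.08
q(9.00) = -656.00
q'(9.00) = -145.00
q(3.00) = -74.00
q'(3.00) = -49.00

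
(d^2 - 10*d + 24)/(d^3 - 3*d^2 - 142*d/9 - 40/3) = 9*(d - 4)/(9*d^2 + 27*d + 20)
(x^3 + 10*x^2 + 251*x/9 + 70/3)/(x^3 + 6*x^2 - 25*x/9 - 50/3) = (3*x + 7)/(3*x - 5)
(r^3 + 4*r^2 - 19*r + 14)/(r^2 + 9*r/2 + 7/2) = 2*(r^3 + 4*r^2 - 19*r + 14)/(2*r^2 + 9*r + 7)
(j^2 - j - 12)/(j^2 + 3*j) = (j - 4)/j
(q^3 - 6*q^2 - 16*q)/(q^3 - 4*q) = (q - 8)/(q - 2)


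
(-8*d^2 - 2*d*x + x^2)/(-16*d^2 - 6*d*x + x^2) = (-4*d + x)/(-8*d + x)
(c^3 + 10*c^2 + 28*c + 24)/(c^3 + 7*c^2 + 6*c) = (c^2 + 4*c + 4)/(c*(c + 1))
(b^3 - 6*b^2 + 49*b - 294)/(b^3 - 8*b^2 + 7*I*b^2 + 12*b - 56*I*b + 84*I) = (b - 7*I)/(b - 2)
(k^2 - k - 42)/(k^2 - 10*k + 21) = (k + 6)/(k - 3)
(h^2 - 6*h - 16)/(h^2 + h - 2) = (h - 8)/(h - 1)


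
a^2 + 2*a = a*(a + 2)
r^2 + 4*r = r*(r + 4)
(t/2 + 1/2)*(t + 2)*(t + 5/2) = t^3/2 + 11*t^2/4 + 19*t/4 + 5/2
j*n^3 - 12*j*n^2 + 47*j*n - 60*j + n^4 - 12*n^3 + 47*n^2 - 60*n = (j + n)*(n - 5)*(n - 4)*(n - 3)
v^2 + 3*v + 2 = (v + 1)*(v + 2)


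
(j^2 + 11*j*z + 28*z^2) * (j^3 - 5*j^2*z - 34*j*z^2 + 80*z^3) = j^5 + 6*j^4*z - 61*j^3*z^2 - 434*j^2*z^3 - 72*j*z^4 + 2240*z^5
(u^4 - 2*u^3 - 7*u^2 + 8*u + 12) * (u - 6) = u^5 - 8*u^4 + 5*u^3 + 50*u^2 - 36*u - 72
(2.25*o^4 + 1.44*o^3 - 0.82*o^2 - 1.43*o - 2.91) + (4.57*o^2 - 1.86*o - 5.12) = 2.25*o^4 + 1.44*o^3 + 3.75*o^2 - 3.29*o - 8.03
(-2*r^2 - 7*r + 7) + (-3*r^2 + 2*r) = -5*r^2 - 5*r + 7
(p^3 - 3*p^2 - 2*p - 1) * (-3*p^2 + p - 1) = -3*p^5 + 10*p^4 + 2*p^3 + 4*p^2 + p + 1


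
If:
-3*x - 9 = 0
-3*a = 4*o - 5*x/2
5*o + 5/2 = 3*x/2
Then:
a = -19/30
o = -7/5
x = -3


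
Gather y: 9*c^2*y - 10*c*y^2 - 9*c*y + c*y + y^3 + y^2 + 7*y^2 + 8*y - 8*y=y^3 + y^2*(8 - 10*c) + y*(9*c^2 - 8*c)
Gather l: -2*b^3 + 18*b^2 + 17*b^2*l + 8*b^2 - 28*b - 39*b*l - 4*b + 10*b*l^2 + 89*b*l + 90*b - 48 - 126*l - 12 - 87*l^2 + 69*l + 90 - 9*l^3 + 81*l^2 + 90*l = -2*b^3 + 26*b^2 + 58*b - 9*l^3 + l^2*(10*b - 6) + l*(17*b^2 + 50*b + 33) + 30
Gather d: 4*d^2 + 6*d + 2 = 4*d^2 + 6*d + 2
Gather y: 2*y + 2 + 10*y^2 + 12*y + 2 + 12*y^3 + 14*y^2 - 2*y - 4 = 12*y^3 + 24*y^2 + 12*y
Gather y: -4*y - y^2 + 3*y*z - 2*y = -y^2 + y*(3*z - 6)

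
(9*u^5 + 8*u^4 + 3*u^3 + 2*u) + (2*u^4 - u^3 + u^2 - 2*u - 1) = 9*u^5 + 10*u^4 + 2*u^3 + u^2 - 1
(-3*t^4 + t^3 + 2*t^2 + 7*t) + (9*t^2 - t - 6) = -3*t^4 + t^3 + 11*t^2 + 6*t - 6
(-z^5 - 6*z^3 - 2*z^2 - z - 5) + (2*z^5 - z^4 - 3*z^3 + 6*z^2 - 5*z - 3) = z^5 - z^4 - 9*z^3 + 4*z^2 - 6*z - 8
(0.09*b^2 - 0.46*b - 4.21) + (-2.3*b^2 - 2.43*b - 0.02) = -2.21*b^2 - 2.89*b - 4.23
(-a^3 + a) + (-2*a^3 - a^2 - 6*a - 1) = -3*a^3 - a^2 - 5*a - 1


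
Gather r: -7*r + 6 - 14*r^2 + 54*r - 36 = -14*r^2 + 47*r - 30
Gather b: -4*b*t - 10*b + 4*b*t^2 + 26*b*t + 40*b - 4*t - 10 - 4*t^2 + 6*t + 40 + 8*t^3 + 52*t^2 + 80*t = b*(4*t^2 + 22*t + 30) + 8*t^3 + 48*t^2 + 82*t + 30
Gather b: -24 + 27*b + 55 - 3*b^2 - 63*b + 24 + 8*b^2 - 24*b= 5*b^2 - 60*b + 55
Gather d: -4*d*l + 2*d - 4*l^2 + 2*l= d*(2 - 4*l) - 4*l^2 + 2*l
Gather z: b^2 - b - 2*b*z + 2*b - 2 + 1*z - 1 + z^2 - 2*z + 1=b^2 + b + z^2 + z*(-2*b - 1) - 2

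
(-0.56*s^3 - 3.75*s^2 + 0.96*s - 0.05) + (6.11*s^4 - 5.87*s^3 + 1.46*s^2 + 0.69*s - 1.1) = 6.11*s^4 - 6.43*s^3 - 2.29*s^2 + 1.65*s - 1.15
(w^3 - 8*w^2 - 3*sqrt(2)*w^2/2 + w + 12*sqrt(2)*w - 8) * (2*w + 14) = 2*w^4 - 3*sqrt(2)*w^3 - 2*w^3 - 110*w^2 + 3*sqrt(2)*w^2 - 2*w + 168*sqrt(2)*w - 112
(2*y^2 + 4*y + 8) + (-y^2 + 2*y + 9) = y^2 + 6*y + 17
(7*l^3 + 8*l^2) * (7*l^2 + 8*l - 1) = 49*l^5 + 112*l^4 + 57*l^3 - 8*l^2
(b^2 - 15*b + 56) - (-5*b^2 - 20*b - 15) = 6*b^2 + 5*b + 71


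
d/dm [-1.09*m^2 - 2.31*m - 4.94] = -2.18*m - 2.31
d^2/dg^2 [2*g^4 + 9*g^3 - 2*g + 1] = 6*g*(4*g + 9)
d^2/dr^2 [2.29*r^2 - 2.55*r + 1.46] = 4.58000000000000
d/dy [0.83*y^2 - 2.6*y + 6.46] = 1.66*y - 2.6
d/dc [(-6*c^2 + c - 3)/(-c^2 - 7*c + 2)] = (43*c^2 - 30*c - 19)/(c^4 + 14*c^3 + 45*c^2 - 28*c + 4)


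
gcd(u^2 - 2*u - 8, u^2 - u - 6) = u + 2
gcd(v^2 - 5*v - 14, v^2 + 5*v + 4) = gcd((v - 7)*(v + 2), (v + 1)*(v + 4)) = 1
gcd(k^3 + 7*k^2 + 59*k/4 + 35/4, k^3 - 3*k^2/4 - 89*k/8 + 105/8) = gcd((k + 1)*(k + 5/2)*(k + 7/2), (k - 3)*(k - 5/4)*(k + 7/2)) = k + 7/2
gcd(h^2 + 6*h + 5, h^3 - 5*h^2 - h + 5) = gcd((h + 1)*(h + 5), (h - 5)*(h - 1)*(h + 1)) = h + 1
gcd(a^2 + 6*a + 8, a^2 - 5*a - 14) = a + 2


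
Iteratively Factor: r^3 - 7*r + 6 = (r - 2)*(r^2 + 2*r - 3) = (r - 2)*(r - 1)*(r + 3)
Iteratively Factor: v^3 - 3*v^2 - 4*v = (v)*(v^2 - 3*v - 4) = v*(v - 4)*(v + 1)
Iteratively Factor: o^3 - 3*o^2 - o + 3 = (o + 1)*(o^2 - 4*o + 3) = (o - 3)*(o + 1)*(o - 1)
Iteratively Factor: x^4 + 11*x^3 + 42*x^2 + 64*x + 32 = (x + 4)*(x^3 + 7*x^2 + 14*x + 8) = (x + 1)*(x + 4)*(x^2 + 6*x + 8) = (x + 1)*(x + 2)*(x + 4)*(x + 4)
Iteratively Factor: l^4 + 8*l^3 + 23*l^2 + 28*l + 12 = (l + 2)*(l^3 + 6*l^2 + 11*l + 6) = (l + 2)*(l + 3)*(l^2 + 3*l + 2) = (l + 1)*(l + 2)*(l + 3)*(l + 2)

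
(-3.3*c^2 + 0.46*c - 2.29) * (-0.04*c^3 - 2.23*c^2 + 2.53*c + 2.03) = 0.132*c^5 + 7.3406*c^4 - 9.2832*c^3 - 0.428499999999999*c^2 - 4.8599*c - 4.6487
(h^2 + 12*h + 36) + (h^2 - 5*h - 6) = 2*h^2 + 7*h + 30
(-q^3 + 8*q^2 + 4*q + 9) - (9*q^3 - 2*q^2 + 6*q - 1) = -10*q^3 + 10*q^2 - 2*q + 10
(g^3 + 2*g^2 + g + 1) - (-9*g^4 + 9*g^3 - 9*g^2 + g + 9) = 9*g^4 - 8*g^3 + 11*g^2 - 8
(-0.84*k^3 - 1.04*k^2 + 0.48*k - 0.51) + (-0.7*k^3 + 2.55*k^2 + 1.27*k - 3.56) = -1.54*k^3 + 1.51*k^2 + 1.75*k - 4.07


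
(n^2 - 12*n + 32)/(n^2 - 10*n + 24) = (n - 8)/(n - 6)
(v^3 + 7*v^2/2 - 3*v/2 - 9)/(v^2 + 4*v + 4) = (2*v^2 + 3*v - 9)/(2*(v + 2))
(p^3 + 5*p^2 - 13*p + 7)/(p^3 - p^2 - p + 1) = (p + 7)/(p + 1)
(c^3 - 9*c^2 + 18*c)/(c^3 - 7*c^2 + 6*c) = (c - 3)/(c - 1)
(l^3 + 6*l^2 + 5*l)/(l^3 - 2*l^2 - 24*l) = (l^2 + 6*l + 5)/(l^2 - 2*l - 24)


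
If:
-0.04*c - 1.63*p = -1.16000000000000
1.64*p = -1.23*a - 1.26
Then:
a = -1.33333333333333*p - 1.02439024390244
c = 29.0 - 40.75*p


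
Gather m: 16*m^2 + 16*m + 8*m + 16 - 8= 16*m^2 + 24*m + 8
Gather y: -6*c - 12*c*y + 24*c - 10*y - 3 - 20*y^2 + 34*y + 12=18*c - 20*y^2 + y*(24 - 12*c) + 9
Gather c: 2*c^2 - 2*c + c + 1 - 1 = 2*c^2 - c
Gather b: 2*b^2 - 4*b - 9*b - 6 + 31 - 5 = 2*b^2 - 13*b + 20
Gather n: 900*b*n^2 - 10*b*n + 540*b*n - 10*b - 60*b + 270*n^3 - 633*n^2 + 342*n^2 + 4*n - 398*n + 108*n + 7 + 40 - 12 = -70*b + 270*n^3 + n^2*(900*b - 291) + n*(530*b - 286) + 35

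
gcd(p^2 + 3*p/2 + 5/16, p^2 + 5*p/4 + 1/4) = p + 1/4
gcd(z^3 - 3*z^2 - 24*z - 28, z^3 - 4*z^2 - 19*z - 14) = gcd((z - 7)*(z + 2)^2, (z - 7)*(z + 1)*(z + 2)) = z^2 - 5*z - 14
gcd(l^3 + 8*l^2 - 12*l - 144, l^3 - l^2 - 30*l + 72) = l^2 + 2*l - 24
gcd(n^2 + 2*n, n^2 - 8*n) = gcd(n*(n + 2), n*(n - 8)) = n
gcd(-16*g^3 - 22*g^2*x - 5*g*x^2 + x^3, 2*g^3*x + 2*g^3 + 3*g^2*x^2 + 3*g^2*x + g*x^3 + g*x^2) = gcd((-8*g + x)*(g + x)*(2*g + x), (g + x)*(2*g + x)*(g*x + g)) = 2*g^2 + 3*g*x + x^2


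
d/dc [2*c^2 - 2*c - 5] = 4*c - 2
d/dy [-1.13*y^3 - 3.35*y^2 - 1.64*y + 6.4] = -3.39*y^2 - 6.7*y - 1.64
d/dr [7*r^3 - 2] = 21*r^2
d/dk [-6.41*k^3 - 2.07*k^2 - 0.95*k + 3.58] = -19.23*k^2 - 4.14*k - 0.95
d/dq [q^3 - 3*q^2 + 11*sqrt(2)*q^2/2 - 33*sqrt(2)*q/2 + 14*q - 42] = 3*q^2 - 6*q + 11*sqrt(2)*q - 33*sqrt(2)/2 + 14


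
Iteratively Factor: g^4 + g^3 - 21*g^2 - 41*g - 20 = (g - 5)*(g^3 + 6*g^2 + 9*g + 4) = (g - 5)*(g + 4)*(g^2 + 2*g + 1) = (g - 5)*(g + 1)*(g + 4)*(g + 1)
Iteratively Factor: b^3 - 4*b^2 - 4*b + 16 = (b + 2)*(b^2 - 6*b + 8) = (b - 4)*(b + 2)*(b - 2)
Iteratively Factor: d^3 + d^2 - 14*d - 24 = (d - 4)*(d^2 + 5*d + 6) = (d - 4)*(d + 3)*(d + 2)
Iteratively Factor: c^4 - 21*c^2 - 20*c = (c + 4)*(c^3 - 4*c^2 - 5*c) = (c + 1)*(c + 4)*(c^2 - 5*c) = c*(c + 1)*(c + 4)*(c - 5)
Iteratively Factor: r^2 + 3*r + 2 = (r + 1)*(r + 2)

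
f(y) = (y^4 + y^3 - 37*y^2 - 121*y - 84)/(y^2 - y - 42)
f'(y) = (1 - 2*y)*(y^4 + y^3 - 37*y^2 - 121*y - 84)/(y^2 - y - 42)^2 + (4*y^3 + 3*y^2 - 74*y - 121)/(y^2 - y - 42) = 2*(y^3 + 13*y^2 + 48*y + 51)/(y^2 + 12*y + 36)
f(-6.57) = 89.66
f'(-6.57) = 81.20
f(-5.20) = -13.86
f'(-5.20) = 38.48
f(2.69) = 16.16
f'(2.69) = 7.78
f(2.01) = 11.31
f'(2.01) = 6.49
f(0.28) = 2.86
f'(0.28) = 3.32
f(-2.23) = -0.44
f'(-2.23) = -0.35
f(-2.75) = -0.17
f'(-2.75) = -0.66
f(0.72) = 4.49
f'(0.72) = 4.10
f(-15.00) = 205.33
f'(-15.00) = -27.63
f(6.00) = 52.50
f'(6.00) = 14.21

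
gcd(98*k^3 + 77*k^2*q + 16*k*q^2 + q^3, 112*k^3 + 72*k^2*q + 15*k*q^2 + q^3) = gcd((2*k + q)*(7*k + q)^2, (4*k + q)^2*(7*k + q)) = 7*k + q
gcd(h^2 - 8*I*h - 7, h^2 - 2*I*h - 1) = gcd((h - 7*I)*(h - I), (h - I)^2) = h - I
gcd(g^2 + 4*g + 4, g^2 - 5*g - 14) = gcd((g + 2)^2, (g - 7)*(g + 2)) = g + 2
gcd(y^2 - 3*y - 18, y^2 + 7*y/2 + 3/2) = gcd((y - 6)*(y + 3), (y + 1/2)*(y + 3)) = y + 3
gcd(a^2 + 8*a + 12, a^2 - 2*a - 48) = a + 6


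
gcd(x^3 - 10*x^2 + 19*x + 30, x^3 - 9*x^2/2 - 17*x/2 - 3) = x^2 - 5*x - 6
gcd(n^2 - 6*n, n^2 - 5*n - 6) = n - 6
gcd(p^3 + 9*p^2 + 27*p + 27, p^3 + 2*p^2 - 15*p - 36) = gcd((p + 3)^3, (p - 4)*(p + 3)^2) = p^2 + 6*p + 9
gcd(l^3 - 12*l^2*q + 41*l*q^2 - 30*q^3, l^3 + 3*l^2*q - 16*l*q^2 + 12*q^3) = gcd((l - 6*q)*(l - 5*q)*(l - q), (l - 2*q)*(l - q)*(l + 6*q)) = -l + q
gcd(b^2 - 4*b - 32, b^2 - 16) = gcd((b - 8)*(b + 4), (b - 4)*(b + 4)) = b + 4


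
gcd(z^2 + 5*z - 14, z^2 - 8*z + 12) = z - 2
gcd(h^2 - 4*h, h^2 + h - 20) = h - 4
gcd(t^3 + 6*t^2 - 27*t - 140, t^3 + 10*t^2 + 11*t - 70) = t + 7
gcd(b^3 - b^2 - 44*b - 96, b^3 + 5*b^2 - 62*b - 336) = b - 8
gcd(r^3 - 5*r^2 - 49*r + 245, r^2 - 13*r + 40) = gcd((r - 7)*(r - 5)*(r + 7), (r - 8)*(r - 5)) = r - 5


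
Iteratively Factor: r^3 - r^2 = (r - 1)*(r^2) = r*(r - 1)*(r)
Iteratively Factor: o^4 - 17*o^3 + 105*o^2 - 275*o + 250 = (o - 2)*(o^3 - 15*o^2 + 75*o - 125) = (o - 5)*(o - 2)*(o^2 - 10*o + 25) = (o - 5)^2*(o - 2)*(o - 5)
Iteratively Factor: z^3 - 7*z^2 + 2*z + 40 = (z - 5)*(z^2 - 2*z - 8) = (z - 5)*(z + 2)*(z - 4)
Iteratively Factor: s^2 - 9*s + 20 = (s - 4)*(s - 5)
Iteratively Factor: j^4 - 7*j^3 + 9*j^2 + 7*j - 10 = (j - 1)*(j^3 - 6*j^2 + 3*j + 10) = (j - 2)*(j - 1)*(j^2 - 4*j - 5) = (j - 2)*(j - 1)*(j + 1)*(j - 5)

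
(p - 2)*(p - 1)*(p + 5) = p^3 + 2*p^2 - 13*p + 10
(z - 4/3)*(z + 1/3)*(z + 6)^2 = z^4 + 11*z^3 + 212*z^2/9 - 124*z/3 - 16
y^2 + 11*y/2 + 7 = (y + 2)*(y + 7/2)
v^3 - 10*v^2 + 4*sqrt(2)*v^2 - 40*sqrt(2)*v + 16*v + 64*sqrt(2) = (v - 8)*(v - 2)*(v + 4*sqrt(2))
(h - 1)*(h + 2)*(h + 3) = h^3 + 4*h^2 + h - 6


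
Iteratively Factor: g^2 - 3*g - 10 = (g + 2)*(g - 5)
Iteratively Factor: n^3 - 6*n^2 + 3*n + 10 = (n + 1)*(n^2 - 7*n + 10) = (n - 5)*(n + 1)*(n - 2)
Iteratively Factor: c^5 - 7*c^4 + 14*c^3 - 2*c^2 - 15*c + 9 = (c - 1)*(c^4 - 6*c^3 + 8*c^2 + 6*c - 9) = (c - 3)*(c - 1)*(c^3 - 3*c^2 - c + 3) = (c - 3)*(c - 1)^2*(c^2 - 2*c - 3) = (c - 3)^2*(c - 1)^2*(c + 1)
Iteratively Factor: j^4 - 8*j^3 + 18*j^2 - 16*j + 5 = (j - 1)*(j^3 - 7*j^2 + 11*j - 5) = (j - 5)*(j - 1)*(j^2 - 2*j + 1) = (j - 5)*(j - 1)^2*(j - 1)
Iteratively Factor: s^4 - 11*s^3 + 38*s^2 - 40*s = (s - 5)*(s^3 - 6*s^2 + 8*s) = (s - 5)*(s - 2)*(s^2 - 4*s) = (s - 5)*(s - 4)*(s - 2)*(s)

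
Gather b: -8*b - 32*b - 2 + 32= 30 - 40*b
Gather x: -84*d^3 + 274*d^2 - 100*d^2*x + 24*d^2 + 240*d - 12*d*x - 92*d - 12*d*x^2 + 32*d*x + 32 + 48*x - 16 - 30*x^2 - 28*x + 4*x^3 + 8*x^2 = -84*d^3 + 298*d^2 + 148*d + 4*x^3 + x^2*(-12*d - 22) + x*(-100*d^2 + 20*d + 20) + 16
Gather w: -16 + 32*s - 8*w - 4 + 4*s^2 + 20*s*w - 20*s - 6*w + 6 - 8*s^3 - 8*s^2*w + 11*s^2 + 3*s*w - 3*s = -8*s^3 + 15*s^2 + 9*s + w*(-8*s^2 + 23*s - 14) - 14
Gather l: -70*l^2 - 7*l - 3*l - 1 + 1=-70*l^2 - 10*l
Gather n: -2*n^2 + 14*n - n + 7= -2*n^2 + 13*n + 7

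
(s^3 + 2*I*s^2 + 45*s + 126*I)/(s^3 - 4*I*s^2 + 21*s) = (s + 6*I)/s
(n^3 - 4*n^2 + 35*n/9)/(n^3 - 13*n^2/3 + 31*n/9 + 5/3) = n*(3*n - 7)/(3*n^2 - 8*n - 3)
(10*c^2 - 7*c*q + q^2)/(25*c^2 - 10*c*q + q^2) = (-2*c + q)/(-5*c + q)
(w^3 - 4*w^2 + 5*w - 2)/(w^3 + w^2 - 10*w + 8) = (w - 1)/(w + 4)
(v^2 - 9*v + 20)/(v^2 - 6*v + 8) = (v - 5)/(v - 2)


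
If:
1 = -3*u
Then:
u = -1/3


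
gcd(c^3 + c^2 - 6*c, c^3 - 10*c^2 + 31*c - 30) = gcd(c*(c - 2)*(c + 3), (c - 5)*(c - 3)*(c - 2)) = c - 2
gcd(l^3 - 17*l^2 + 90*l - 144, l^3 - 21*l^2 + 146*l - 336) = l^2 - 14*l + 48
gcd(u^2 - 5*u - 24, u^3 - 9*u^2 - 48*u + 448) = u - 8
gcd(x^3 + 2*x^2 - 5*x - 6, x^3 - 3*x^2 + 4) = x^2 - x - 2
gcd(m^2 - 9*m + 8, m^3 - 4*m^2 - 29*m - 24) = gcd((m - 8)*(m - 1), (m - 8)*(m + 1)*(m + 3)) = m - 8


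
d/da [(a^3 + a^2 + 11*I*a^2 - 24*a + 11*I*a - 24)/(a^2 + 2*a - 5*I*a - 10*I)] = (a^4 + a^3*(4 - 10*I) + a^2*(81 - 24*I) + a*(268 - 20*I) + 158 + 120*I)/(a^4 + a^3*(4 - 10*I) + a^2*(-21 - 40*I) + a*(-100 - 40*I) - 100)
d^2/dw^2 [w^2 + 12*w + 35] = 2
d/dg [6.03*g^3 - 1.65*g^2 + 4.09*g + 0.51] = 18.09*g^2 - 3.3*g + 4.09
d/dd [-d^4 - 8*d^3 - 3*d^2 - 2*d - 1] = -4*d^3 - 24*d^2 - 6*d - 2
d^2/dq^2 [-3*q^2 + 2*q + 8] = -6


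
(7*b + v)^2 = 49*b^2 + 14*b*v + v^2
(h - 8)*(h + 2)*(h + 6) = h^3 - 52*h - 96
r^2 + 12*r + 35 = (r + 5)*(r + 7)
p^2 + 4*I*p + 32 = (p - 4*I)*(p + 8*I)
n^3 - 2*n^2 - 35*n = n*(n - 7)*(n + 5)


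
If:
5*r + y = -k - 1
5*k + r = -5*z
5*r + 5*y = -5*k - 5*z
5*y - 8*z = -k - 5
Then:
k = -39/67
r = -20/201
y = 16/201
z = 121/201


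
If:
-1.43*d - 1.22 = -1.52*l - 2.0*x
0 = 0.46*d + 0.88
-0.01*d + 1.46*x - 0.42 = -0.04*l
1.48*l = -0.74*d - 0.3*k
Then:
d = -1.91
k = 11.67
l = -1.41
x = 0.31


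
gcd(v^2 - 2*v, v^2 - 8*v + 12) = v - 2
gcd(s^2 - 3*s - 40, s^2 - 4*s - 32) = s - 8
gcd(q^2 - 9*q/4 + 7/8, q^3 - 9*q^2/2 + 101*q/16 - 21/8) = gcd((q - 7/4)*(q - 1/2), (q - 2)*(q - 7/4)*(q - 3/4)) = q - 7/4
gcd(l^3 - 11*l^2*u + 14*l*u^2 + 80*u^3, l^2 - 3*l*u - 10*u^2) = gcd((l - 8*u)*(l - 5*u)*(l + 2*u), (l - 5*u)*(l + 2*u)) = -l^2 + 3*l*u + 10*u^2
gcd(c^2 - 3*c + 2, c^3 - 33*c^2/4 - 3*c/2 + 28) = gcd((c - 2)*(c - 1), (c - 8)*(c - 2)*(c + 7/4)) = c - 2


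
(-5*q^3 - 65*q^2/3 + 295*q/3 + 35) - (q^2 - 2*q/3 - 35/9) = -5*q^3 - 68*q^2/3 + 99*q + 350/9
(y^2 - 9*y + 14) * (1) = y^2 - 9*y + 14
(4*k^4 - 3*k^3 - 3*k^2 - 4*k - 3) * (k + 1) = 4*k^5 + k^4 - 6*k^3 - 7*k^2 - 7*k - 3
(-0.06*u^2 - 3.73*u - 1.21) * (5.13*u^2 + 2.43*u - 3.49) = -0.3078*u^4 - 19.2807*u^3 - 15.0618*u^2 + 10.0774*u + 4.2229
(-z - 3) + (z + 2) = -1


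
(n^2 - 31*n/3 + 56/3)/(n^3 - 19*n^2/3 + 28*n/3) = (n - 8)/(n*(n - 4))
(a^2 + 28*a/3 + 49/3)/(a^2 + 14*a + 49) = (a + 7/3)/(a + 7)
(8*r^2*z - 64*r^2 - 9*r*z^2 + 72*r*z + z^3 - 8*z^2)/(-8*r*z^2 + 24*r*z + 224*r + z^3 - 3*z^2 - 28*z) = (-r*z + 8*r + z^2 - 8*z)/(z^2 - 3*z - 28)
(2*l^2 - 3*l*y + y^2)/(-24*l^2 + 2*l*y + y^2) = (2*l^2 - 3*l*y + y^2)/(-24*l^2 + 2*l*y + y^2)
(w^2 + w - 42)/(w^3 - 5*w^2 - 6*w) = (w + 7)/(w*(w + 1))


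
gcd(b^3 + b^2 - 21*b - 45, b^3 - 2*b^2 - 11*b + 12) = b + 3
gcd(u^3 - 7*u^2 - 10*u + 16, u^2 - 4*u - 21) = 1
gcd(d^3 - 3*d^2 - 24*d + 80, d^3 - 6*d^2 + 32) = d^2 - 8*d + 16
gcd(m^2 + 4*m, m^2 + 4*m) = m^2 + 4*m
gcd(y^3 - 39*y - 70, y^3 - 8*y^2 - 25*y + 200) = y + 5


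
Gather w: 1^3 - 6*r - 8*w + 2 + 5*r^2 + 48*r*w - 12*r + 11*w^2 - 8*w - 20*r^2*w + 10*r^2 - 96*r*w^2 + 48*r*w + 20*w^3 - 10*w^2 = 15*r^2 - 18*r + 20*w^3 + w^2*(1 - 96*r) + w*(-20*r^2 + 96*r - 16) + 3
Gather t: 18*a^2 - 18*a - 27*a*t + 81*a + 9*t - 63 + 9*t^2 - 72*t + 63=18*a^2 + 63*a + 9*t^2 + t*(-27*a - 63)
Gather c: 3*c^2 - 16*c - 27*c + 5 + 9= 3*c^2 - 43*c + 14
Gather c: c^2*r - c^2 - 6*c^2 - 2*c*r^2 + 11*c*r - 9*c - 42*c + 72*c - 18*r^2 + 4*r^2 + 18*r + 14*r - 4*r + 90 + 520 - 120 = c^2*(r - 7) + c*(-2*r^2 + 11*r + 21) - 14*r^2 + 28*r + 490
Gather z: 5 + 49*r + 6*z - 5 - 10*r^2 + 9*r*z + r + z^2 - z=-10*r^2 + 50*r + z^2 + z*(9*r + 5)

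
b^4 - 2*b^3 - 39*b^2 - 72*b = b*(b - 8)*(b + 3)^2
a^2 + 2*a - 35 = (a - 5)*(a + 7)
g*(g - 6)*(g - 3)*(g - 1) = g^4 - 10*g^3 + 27*g^2 - 18*g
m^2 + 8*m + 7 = (m + 1)*(m + 7)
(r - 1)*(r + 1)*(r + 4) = r^3 + 4*r^2 - r - 4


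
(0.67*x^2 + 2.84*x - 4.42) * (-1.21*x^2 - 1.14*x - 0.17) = -0.8107*x^4 - 4.2002*x^3 + 1.9967*x^2 + 4.556*x + 0.7514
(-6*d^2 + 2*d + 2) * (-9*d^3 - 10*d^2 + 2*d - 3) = 54*d^5 + 42*d^4 - 50*d^3 + 2*d^2 - 2*d - 6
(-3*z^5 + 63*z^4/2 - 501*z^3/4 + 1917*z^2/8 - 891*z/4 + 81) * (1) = -3*z^5 + 63*z^4/2 - 501*z^3/4 + 1917*z^2/8 - 891*z/4 + 81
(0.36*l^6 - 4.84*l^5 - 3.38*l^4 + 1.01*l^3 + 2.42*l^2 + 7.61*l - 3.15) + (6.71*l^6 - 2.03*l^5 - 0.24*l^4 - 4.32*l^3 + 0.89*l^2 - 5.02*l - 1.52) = 7.07*l^6 - 6.87*l^5 - 3.62*l^4 - 3.31*l^3 + 3.31*l^2 + 2.59*l - 4.67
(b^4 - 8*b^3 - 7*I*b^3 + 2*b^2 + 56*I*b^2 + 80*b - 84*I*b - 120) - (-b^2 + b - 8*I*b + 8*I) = b^4 - 8*b^3 - 7*I*b^3 + 3*b^2 + 56*I*b^2 + 79*b - 76*I*b - 120 - 8*I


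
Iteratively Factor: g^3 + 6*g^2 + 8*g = (g + 2)*(g^2 + 4*g) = g*(g + 2)*(g + 4)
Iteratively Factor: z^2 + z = (z)*(z + 1)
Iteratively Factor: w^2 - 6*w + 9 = (w - 3)*(w - 3)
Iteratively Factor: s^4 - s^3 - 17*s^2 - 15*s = (s + 3)*(s^3 - 4*s^2 - 5*s) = (s + 1)*(s + 3)*(s^2 - 5*s) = s*(s + 1)*(s + 3)*(s - 5)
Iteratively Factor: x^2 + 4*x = (x + 4)*(x)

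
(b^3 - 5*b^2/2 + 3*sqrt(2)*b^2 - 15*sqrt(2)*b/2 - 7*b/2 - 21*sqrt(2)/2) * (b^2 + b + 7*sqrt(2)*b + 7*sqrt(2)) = b^5 - 3*b^4/2 + 10*sqrt(2)*b^4 - 15*sqrt(2)*b^3 + 36*b^3 - 60*sqrt(2)*b^2 - 133*b^2/2 - 252*b - 35*sqrt(2)*b - 147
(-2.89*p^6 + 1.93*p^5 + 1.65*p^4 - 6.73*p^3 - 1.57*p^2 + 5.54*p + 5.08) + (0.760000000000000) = -2.89*p^6 + 1.93*p^5 + 1.65*p^4 - 6.73*p^3 - 1.57*p^2 + 5.54*p + 5.84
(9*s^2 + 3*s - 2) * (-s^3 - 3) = -9*s^5 - 3*s^4 + 2*s^3 - 27*s^2 - 9*s + 6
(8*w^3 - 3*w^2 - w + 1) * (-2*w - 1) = -16*w^4 - 2*w^3 + 5*w^2 - w - 1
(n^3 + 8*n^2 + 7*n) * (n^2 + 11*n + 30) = n^5 + 19*n^4 + 125*n^3 + 317*n^2 + 210*n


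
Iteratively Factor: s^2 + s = (s)*(s + 1)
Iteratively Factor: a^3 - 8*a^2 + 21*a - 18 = (a - 2)*(a^2 - 6*a + 9) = (a - 3)*(a - 2)*(a - 3)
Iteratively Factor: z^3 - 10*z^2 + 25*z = (z - 5)*(z^2 - 5*z) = z*(z - 5)*(z - 5)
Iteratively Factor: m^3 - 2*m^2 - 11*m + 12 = (m - 1)*(m^2 - m - 12) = (m - 4)*(m - 1)*(m + 3)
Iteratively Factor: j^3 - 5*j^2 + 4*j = (j - 1)*(j^2 - 4*j) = (j - 4)*(j - 1)*(j)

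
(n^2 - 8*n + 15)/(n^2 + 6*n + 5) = (n^2 - 8*n + 15)/(n^2 + 6*n + 5)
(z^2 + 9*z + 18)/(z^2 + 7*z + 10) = (z^2 + 9*z + 18)/(z^2 + 7*z + 10)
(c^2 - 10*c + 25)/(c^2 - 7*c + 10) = (c - 5)/(c - 2)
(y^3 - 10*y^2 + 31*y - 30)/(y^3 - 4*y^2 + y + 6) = (y - 5)/(y + 1)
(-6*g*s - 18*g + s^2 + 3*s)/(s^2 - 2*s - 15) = (-6*g + s)/(s - 5)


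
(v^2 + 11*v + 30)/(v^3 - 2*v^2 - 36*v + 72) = (v + 5)/(v^2 - 8*v + 12)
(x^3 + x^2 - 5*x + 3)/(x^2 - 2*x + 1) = x + 3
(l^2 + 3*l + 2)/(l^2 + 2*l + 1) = (l + 2)/(l + 1)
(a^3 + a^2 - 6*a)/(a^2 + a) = (a^2 + a - 6)/(a + 1)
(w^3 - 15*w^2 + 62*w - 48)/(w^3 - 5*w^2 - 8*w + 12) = (w - 8)/(w + 2)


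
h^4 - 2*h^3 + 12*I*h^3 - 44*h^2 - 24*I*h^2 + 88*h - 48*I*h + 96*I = (h - 2)*(h + 2*I)*(h + 4*I)*(h + 6*I)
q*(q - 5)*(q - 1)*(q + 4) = q^4 - 2*q^3 - 19*q^2 + 20*q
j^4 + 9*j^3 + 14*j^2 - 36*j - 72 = (j - 2)*(j + 2)*(j + 3)*(j + 6)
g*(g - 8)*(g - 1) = g^3 - 9*g^2 + 8*g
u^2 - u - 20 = (u - 5)*(u + 4)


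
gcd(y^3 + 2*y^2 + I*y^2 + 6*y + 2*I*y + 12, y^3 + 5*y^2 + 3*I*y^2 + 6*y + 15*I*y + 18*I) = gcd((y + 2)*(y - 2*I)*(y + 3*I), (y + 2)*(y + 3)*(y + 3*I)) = y^2 + y*(2 + 3*I) + 6*I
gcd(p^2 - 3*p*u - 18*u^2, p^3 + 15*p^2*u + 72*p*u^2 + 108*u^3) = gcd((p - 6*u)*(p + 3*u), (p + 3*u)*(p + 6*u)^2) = p + 3*u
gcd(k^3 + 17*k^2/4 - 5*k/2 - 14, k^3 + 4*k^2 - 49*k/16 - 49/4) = k^2 + 9*k/4 - 7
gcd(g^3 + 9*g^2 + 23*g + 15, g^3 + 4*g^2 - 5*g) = g + 5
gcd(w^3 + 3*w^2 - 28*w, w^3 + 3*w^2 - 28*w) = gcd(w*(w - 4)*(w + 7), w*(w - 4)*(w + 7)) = w^3 + 3*w^2 - 28*w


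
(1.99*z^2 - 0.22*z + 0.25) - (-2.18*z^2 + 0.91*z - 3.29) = 4.17*z^2 - 1.13*z + 3.54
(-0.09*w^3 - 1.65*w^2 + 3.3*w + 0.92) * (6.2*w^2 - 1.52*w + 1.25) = -0.558*w^5 - 10.0932*w^4 + 22.8555*w^3 - 1.3745*w^2 + 2.7266*w + 1.15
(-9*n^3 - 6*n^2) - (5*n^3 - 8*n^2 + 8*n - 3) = -14*n^3 + 2*n^2 - 8*n + 3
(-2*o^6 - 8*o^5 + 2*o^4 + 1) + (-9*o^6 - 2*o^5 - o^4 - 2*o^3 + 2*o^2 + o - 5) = -11*o^6 - 10*o^5 + o^4 - 2*o^3 + 2*o^2 + o - 4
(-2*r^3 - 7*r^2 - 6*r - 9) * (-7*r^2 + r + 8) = 14*r^5 + 47*r^4 + 19*r^3 + r^2 - 57*r - 72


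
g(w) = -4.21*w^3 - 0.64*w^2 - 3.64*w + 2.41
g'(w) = -12.63*w^2 - 1.28*w - 3.64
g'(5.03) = -329.63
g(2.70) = -94.95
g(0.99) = -5.91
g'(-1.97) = -50.13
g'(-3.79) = -180.21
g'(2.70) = -99.17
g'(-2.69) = -91.59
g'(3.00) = -121.15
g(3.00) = -127.94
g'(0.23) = -4.60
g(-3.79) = 236.20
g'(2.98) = -119.61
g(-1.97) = 39.28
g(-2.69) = 89.52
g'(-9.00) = -1015.15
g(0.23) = 1.49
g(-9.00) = 3052.42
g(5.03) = -567.87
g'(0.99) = -17.29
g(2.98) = -125.53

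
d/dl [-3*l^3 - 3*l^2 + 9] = 3*l*(-3*l - 2)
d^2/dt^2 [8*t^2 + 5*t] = 16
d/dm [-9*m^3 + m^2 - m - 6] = -27*m^2 + 2*m - 1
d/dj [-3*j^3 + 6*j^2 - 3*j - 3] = -9*j^2 + 12*j - 3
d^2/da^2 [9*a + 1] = 0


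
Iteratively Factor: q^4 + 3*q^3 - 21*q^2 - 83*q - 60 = (q + 1)*(q^3 + 2*q^2 - 23*q - 60) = (q - 5)*(q + 1)*(q^2 + 7*q + 12) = (q - 5)*(q + 1)*(q + 4)*(q + 3)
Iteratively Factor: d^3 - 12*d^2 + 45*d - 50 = (d - 5)*(d^2 - 7*d + 10) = (d - 5)^2*(d - 2)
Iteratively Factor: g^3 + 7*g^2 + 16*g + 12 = (g + 2)*(g^2 + 5*g + 6) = (g + 2)*(g + 3)*(g + 2)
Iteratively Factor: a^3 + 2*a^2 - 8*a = (a - 2)*(a^2 + 4*a) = (a - 2)*(a + 4)*(a)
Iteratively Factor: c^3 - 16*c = (c)*(c^2 - 16) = c*(c - 4)*(c + 4)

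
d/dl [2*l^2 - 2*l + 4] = 4*l - 2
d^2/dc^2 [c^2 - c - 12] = 2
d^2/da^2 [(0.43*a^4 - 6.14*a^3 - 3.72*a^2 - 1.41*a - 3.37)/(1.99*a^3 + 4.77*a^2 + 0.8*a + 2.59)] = (-1.13686837721616e-13*a^7 + 105.300674*a^6 + 21.6945359999995*a^5 + 208.36152*a^4 - 116.575022*a^3 - 171.017214*a^2 - 115.552644*a + 34.889158)/(7.880599*a^9 + 56.669031*a^8 + 145.339053*a^7 + 184.86435*a^6 + 205.938102*a^5 + 210.688113*a^4 + 99.859997*a^3 + 100.965711*a^2 + 16.09944*a + 17.373979)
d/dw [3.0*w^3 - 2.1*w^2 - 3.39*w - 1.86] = 9.0*w^2 - 4.2*w - 3.39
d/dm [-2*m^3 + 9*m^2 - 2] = 6*m*(3 - m)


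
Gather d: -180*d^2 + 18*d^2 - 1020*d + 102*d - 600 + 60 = -162*d^2 - 918*d - 540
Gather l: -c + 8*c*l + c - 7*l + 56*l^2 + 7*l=8*c*l + 56*l^2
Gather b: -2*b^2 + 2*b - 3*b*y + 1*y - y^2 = -2*b^2 + b*(2 - 3*y) - y^2 + y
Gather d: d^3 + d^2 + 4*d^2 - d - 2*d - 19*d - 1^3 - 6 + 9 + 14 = d^3 + 5*d^2 - 22*d + 16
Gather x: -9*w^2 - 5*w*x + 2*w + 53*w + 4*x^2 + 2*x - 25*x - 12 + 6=-9*w^2 + 55*w + 4*x^2 + x*(-5*w - 23) - 6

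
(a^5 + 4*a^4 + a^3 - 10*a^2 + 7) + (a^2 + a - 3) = a^5 + 4*a^4 + a^3 - 9*a^2 + a + 4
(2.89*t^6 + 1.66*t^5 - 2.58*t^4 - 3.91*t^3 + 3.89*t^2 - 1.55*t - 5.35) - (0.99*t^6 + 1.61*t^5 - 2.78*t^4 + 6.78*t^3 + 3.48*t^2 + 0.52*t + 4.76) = 1.9*t^6 + 0.0499999999999998*t^5 + 0.2*t^4 - 10.69*t^3 + 0.41*t^2 - 2.07*t - 10.11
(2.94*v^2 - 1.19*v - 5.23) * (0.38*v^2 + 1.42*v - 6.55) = 1.1172*v^4 + 3.7226*v^3 - 22.9342*v^2 + 0.367899999999999*v + 34.2565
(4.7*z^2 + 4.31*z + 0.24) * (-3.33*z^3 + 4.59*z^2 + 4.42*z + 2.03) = -15.651*z^5 + 7.2207*z^4 + 39.7577*z^3 + 29.6928*z^2 + 9.8101*z + 0.4872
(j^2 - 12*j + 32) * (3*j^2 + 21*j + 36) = 3*j^4 - 15*j^3 - 120*j^2 + 240*j + 1152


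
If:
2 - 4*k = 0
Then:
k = 1/2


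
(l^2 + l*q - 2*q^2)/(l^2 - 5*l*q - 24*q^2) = (-l^2 - l*q + 2*q^2)/(-l^2 + 5*l*q + 24*q^2)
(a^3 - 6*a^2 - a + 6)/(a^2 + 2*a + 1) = (a^2 - 7*a + 6)/(a + 1)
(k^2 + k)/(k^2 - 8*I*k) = (k + 1)/(k - 8*I)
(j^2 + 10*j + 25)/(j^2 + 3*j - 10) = (j + 5)/(j - 2)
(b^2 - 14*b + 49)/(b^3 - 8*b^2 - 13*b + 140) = (b - 7)/(b^2 - b - 20)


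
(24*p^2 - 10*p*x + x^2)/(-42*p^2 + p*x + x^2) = (-4*p + x)/(7*p + x)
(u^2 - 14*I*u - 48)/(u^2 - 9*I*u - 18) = (u - 8*I)/(u - 3*I)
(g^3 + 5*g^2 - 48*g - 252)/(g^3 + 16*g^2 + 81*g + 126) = (g^2 - g - 42)/(g^2 + 10*g + 21)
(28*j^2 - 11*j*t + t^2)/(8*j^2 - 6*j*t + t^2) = (-7*j + t)/(-2*j + t)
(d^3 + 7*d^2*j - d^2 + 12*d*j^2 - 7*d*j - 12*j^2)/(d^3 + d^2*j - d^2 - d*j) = (d^2 + 7*d*j + 12*j^2)/(d*(d + j))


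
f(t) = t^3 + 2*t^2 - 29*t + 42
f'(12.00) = 451.00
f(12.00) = 1710.00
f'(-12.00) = 355.00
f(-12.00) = -1050.00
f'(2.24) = -4.99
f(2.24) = -1.69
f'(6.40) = 119.48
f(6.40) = 200.46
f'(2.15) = -6.53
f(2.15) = -1.17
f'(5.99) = 102.60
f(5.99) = 154.97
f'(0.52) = -26.11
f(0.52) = 27.60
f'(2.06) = -8.03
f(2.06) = -0.51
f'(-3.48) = -6.59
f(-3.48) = 125.00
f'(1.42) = -17.27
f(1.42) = 7.72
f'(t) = 3*t^2 + 4*t - 29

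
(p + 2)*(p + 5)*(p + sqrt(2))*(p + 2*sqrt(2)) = p^4 + 3*sqrt(2)*p^3 + 7*p^3 + 14*p^2 + 21*sqrt(2)*p^2 + 28*p + 30*sqrt(2)*p + 40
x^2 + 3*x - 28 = (x - 4)*(x + 7)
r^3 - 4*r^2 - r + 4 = (r - 4)*(r - 1)*(r + 1)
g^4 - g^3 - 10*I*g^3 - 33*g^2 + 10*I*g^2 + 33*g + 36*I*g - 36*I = (g - 1)*(g - 4*I)*(g - 3*I)^2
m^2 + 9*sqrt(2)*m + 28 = (m + 2*sqrt(2))*(m + 7*sqrt(2))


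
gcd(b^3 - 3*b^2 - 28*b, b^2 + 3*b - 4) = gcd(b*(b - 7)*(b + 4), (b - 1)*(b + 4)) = b + 4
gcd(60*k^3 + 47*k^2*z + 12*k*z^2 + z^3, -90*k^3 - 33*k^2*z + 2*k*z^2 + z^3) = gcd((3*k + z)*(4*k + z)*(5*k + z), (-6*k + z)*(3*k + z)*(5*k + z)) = 15*k^2 + 8*k*z + z^2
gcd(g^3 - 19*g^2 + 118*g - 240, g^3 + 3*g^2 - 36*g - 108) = g - 6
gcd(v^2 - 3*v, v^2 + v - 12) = v - 3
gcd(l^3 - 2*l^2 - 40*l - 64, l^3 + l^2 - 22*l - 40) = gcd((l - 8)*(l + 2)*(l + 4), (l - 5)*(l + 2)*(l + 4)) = l^2 + 6*l + 8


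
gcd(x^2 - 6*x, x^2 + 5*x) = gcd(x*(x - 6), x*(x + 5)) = x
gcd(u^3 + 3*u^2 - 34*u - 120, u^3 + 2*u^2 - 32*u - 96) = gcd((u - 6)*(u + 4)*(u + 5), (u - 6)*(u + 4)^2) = u^2 - 2*u - 24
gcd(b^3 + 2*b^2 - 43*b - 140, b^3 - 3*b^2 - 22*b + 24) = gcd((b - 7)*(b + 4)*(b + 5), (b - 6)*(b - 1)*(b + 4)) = b + 4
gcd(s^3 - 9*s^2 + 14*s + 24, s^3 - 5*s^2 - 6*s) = s^2 - 5*s - 6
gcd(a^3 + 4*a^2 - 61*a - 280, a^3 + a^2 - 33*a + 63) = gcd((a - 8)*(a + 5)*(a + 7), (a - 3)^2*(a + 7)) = a + 7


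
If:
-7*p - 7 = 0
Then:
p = -1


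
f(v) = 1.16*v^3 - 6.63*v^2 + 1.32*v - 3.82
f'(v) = 3.48*v^2 - 13.26*v + 1.32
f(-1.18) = -16.52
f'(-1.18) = 21.81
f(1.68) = -14.81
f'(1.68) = -11.13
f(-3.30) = -122.06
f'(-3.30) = 82.98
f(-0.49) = -6.20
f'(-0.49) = 8.65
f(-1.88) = -37.44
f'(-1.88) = 38.55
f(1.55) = -13.38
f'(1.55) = -10.87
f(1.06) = -8.49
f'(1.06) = -8.83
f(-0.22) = -4.44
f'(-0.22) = 4.41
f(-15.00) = -5430.37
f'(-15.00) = 983.22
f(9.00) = 316.67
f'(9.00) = 163.86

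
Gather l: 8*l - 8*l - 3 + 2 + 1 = 0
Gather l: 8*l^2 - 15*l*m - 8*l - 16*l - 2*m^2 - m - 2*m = 8*l^2 + l*(-15*m - 24) - 2*m^2 - 3*m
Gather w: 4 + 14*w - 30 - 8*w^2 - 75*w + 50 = -8*w^2 - 61*w + 24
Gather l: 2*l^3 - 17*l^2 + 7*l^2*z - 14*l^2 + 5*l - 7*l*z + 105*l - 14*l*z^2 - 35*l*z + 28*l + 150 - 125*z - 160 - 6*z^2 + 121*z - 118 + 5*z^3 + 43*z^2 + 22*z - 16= 2*l^3 + l^2*(7*z - 31) + l*(-14*z^2 - 42*z + 138) + 5*z^3 + 37*z^2 + 18*z - 144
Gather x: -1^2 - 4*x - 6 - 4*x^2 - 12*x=-4*x^2 - 16*x - 7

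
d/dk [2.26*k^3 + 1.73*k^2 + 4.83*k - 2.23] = 6.78*k^2 + 3.46*k + 4.83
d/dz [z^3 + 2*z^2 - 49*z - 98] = 3*z^2 + 4*z - 49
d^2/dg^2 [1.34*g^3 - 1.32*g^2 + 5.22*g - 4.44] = 8.04*g - 2.64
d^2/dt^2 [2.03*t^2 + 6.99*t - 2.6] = 4.06000000000000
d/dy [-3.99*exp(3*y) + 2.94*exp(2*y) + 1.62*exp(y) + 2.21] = (-11.97*exp(2*y) + 5.88*exp(y) + 1.62)*exp(y)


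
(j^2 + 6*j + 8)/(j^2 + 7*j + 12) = (j + 2)/(j + 3)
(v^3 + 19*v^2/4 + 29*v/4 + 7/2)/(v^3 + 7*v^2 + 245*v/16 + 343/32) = 8*(v^2 + 3*v + 2)/(8*v^2 + 42*v + 49)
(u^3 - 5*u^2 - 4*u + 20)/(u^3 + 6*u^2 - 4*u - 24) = (u - 5)/(u + 6)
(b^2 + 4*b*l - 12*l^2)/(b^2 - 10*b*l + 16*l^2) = (b + 6*l)/(b - 8*l)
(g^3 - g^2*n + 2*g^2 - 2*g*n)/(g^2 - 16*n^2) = g*(g^2 - g*n + 2*g - 2*n)/(g^2 - 16*n^2)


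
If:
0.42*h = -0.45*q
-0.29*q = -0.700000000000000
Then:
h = -2.59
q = 2.41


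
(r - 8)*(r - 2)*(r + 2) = r^3 - 8*r^2 - 4*r + 32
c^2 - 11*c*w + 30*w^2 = (c - 6*w)*(c - 5*w)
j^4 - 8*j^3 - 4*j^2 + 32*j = j*(j - 8)*(j - 2)*(j + 2)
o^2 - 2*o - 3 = (o - 3)*(o + 1)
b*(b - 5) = b^2 - 5*b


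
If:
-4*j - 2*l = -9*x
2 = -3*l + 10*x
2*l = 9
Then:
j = 99/80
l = 9/2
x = 31/20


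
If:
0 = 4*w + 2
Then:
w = -1/2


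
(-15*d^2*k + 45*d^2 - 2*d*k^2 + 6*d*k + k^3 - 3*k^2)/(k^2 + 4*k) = (-15*d^2*k + 45*d^2 - 2*d*k^2 + 6*d*k + k^3 - 3*k^2)/(k*(k + 4))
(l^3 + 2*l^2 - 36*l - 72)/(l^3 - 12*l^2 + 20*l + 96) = (l + 6)/(l - 8)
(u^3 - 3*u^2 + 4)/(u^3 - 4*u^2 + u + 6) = (u - 2)/(u - 3)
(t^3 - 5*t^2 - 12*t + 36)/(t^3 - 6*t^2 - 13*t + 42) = (t - 6)/(t - 7)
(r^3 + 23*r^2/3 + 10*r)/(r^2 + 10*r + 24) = r*(3*r + 5)/(3*(r + 4))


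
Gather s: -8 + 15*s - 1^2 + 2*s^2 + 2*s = 2*s^2 + 17*s - 9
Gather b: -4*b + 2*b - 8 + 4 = -2*b - 4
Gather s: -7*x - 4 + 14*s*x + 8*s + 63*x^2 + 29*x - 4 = s*(14*x + 8) + 63*x^2 + 22*x - 8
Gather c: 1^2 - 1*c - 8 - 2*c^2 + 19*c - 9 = -2*c^2 + 18*c - 16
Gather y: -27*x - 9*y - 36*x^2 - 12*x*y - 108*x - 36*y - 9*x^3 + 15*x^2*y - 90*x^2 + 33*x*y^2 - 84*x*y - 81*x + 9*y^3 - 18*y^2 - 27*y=-9*x^3 - 126*x^2 - 216*x + 9*y^3 + y^2*(33*x - 18) + y*(15*x^2 - 96*x - 72)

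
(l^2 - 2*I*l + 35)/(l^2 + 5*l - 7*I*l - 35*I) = (l + 5*I)/(l + 5)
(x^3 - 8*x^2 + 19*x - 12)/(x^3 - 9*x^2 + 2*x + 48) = (x^2 - 5*x + 4)/(x^2 - 6*x - 16)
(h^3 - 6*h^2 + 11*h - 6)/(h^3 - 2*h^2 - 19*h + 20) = (h^2 - 5*h + 6)/(h^2 - h - 20)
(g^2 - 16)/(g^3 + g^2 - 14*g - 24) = (g + 4)/(g^2 + 5*g + 6)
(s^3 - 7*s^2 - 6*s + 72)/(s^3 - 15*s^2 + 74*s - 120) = (s + 3)/(s - 5)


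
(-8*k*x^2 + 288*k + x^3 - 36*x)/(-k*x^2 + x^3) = (8*k*x^2 - 288*k - x^3 + 36*x)/(x^2*(k - x))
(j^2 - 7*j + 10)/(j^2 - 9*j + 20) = (j - 2)/(j - 4)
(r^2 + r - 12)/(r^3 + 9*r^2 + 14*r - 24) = (r - 3)/(r^2 + 5*r - 6)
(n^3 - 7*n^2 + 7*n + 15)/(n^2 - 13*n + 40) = (n^2 - 2*n - 3)/(n - 8)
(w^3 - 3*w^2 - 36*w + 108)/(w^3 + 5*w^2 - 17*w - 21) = (w^2 - 36)/(w^2 + 8*w + 7)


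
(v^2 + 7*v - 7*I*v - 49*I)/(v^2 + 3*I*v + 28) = (v^2 + 7*v*(1 - I) - 49*I)/(v^2 + 3*I*v + 28)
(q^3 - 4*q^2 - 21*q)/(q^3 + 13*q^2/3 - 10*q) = 3*(q^2 - 4*q - 21)/(3*q^2 + 13*q - 30)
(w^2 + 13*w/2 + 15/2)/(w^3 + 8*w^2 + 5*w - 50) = (w + 3/2)/(w^2 + 3*w - 10)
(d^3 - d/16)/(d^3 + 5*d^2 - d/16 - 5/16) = d/(d + 5)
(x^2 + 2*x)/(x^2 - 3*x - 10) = x/(x - 5)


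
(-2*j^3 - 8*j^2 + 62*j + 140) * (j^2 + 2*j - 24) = -2*j^5 - 12*j^4 + 94*j^3 + 456*j^2 - 1208*j - 3360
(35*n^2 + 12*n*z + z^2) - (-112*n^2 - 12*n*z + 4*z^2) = 147*n^2 + 24*n*z - 3*z^2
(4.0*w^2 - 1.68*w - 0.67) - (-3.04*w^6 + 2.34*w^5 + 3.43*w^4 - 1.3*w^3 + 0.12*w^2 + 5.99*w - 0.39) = 3.04*w^6 - 2.34*w^5 - 3.43*w^4 + 1.3*w^3 + 3.88*w^2 - 7.67*w - 0.28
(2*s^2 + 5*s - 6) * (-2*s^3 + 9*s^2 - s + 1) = -4*s^5 + 8*s^4 + 55*s^3 - 57*s^2 + 11*s - 6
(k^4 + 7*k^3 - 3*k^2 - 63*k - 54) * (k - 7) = k^5 - 52*k^3 - 42*k^2 + 387*k + 378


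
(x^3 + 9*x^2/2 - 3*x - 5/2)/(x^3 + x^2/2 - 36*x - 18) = (x^2 + 4*x - 5)/(x^2 - 36)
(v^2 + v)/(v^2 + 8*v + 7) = v/(v + 7)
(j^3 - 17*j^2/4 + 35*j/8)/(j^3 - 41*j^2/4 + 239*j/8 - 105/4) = j/(j - 6)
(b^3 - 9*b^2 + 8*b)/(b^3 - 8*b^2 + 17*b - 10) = b*(b - 8)/(b^2 - 7*b + 10)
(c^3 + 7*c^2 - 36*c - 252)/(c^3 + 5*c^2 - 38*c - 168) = (c + 6)/(c + 4)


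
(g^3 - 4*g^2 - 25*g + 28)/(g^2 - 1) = (g^2 - 3*g - 28)/(g + 1)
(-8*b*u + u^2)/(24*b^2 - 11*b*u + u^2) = u/(-3*b + u)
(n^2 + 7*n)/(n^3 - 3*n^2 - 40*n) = (n + 7)/(n^2 - 3*n - 40)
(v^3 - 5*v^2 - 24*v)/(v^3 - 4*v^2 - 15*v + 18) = v*(v - 8)/(v^2 - 7*v + 6)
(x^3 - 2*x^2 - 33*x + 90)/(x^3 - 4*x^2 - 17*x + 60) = (x + 6)/(x + 4)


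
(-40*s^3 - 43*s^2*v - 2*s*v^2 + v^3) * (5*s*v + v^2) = -200*s^4*v - 255*s^3*v^2 - 53*s^2*v^3 + 3*s*v^4 + v^5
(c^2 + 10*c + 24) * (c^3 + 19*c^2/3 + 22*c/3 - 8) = c^5 + 49*c^4/3 + 284*c^3/3 + 652*c^2/3 + 96*c - 192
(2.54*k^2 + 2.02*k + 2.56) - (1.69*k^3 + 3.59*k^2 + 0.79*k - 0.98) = -1.69*k^3 - 1.05*k^2 + 1.23*k + 3.54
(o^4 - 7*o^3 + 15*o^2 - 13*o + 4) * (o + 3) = o^5 - 4*o^4 - 6*o^3 + 32*o^2 - 35*o + 12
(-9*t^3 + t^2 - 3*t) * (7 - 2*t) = 18*t^4 - 65*t^3 + 13*t^2 - 21*t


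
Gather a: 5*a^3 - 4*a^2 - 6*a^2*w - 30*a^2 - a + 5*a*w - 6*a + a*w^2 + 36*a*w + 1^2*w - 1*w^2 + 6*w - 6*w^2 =5*a^3 + a^2*(-6*w - 34) + a*(w^2 + 41*w - 7) - 7*w^2 + 7*w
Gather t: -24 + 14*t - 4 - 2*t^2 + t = -2*t^2 + 15*t - 28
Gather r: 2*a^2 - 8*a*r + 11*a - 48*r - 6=2*a^2 + 11*a + r*(-8*a - 48) - 6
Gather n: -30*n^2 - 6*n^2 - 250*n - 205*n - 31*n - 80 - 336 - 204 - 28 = -36*n^2 - 486*n - 648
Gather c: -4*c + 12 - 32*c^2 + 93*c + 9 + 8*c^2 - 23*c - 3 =-24*c^2 + 66*c + 18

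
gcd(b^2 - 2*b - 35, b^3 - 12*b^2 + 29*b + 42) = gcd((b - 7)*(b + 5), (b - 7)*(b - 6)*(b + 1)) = b - 7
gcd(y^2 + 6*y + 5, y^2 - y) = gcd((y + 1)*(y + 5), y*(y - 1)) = 1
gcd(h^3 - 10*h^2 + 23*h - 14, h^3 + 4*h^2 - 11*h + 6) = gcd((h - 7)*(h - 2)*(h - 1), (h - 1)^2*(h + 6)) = h - 1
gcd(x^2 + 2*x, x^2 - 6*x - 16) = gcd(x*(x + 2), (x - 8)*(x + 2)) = x + 2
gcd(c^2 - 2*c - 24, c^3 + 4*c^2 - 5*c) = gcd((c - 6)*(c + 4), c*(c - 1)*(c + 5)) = 1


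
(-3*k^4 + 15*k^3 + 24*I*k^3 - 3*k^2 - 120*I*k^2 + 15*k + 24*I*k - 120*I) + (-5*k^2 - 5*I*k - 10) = -3*k^4 + 15*k^3 + 24*I*k^3 - 8*k^2 - 120*I*k^2 + 15*k + 19*I*k - 10 - 120*I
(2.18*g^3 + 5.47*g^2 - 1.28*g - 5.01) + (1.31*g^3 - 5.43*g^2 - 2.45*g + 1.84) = 3.49*g^3 + 0.04*g^2 - 3.73*g - 3.17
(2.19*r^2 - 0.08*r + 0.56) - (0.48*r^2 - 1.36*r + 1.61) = 1.71*r^2 + 1.28*r - 1.05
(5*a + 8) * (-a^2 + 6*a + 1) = -5*a^3 + 22*a^2 + 53*a + 8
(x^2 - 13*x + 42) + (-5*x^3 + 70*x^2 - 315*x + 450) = -5*x^3 + 71*x^2 - 328*x + 492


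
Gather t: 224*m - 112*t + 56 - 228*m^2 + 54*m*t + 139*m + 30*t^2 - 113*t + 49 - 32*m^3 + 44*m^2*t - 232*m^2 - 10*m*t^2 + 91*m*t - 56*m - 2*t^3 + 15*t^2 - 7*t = -32*m^3 - 460*m^2 + 307*m - 2*t^3 + t^2*(45 - 10*m) + t*(44*m^2 + 145*m - 232) + 105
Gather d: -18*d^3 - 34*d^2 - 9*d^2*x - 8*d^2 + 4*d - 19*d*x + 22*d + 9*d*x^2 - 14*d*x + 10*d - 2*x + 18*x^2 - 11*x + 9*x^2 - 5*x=-18*d^3 + d^2*(-9*x - 42) + d*(9*x^2 - 33*x + 36) + 27*x^2 - 18*x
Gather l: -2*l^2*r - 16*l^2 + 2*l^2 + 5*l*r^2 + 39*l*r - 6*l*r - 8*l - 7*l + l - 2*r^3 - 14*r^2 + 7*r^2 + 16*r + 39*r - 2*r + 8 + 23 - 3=l^2*(-2*r - 14) + l*(5*r^2 + 33*r - 14) - 2*r^3 - 7*r^2 + 53*r + 28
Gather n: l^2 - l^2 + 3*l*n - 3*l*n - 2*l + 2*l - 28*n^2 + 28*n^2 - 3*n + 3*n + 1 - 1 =0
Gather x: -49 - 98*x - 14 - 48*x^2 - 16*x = -48*x^2 - 114*x - 63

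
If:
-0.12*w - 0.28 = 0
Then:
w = -2.33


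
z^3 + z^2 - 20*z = z*(z - 4)*(z + 5)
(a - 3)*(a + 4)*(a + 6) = a^3 + 7*a^2 - 6*a - 72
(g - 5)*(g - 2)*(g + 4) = g^3 - 3*g^2 - 18*g + 40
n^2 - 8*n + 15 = (n - 5)*(n - 3)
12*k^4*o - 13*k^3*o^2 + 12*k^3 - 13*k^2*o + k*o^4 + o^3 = (-3*k + o)*(-k + o)*(4*k + o)*(k*o + 1)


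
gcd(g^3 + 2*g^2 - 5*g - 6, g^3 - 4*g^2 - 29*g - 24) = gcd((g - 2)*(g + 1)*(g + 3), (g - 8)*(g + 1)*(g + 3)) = g^2 + 4*g + 3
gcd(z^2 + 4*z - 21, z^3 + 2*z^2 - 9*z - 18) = z - 3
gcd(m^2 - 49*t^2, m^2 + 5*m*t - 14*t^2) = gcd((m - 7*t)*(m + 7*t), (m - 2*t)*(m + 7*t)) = m + 7*t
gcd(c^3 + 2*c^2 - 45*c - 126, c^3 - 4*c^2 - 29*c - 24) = c + 3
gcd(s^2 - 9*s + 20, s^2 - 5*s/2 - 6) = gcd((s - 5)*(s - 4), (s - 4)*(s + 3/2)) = s - 4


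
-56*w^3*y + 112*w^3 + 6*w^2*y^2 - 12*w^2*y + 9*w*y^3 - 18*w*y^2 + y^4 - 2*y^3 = (-2*w + y)*(4*w + y)*(7*w + y)*(y - 2)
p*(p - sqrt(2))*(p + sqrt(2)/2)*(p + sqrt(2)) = p^4 + sqrt(2)*p^3/2 - 2*p^2 - sqrt(2)*p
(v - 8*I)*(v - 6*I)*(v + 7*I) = v^3 - 7*I*v^2 + 50*v - 336*I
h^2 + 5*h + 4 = (h + 1)*(h + 4)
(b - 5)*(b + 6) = b^2 + b - 30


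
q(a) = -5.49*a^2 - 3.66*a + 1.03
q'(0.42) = -8.27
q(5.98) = -217.18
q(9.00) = -476.60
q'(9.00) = -102.48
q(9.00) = -476.60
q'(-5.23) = 53.77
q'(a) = -10.98*a - 3.66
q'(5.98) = -69.32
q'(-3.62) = 36.09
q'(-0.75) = 4.58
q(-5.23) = -130.00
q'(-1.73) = 15.34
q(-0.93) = -0.31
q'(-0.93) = 6.55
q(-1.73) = -9.07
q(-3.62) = -57.66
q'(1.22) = -17.06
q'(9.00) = -102.48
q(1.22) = -11.61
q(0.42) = -1.48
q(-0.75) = 0.69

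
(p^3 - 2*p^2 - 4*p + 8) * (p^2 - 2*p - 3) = p^5 - 4*p^4 - 3*p^3 + 22*p^2 - 4*p - 24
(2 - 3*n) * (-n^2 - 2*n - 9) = 3*n^3 + 4*n^2 + 23*n - 18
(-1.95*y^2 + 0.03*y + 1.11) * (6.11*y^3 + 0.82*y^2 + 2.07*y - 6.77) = -11.9145*y^5 - 1.4157*y^4 + 2.7702*y^3 + 14.1738*y^2 + 2.0946*y - 7.5147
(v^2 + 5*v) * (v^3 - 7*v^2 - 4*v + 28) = v^5 - 2*v^4 - 39*v^3 + 8*v^2 + 140*v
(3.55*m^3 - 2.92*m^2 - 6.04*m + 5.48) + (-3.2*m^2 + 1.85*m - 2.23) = 3.55*m^3 - 6.12*m^2 - 4.19*m + 3.25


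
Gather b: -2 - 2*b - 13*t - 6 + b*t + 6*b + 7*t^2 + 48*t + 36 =b*(t + 4) + 7*t^2 + 35*t + 28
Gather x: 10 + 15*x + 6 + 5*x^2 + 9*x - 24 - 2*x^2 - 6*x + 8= 3*x^2 + 18*x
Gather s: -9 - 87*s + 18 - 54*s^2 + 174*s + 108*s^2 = 54*s^2 + 87*s + 9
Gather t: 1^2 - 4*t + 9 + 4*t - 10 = 0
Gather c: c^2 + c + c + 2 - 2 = c^2 + 2*c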